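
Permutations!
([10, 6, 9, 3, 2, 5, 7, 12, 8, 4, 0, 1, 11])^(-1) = (0 10)(1 11 12 7 6)(2 4 9)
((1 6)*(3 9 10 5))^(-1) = (1 6)(3 5 10 9)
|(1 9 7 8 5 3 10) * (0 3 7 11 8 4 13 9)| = 28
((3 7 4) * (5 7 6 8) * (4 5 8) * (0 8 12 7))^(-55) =(12)(3 4 6)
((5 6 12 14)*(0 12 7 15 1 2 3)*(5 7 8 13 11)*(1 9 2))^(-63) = ((0 12 14 7 15 9 2 3)(5 6 8 13 11))^(-63) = (0 12 14 7 15 9 2 3)(5 8 11 6 13)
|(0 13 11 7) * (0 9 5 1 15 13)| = |(1 15 13 11 7 9 5)| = 7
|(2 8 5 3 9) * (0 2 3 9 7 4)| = 8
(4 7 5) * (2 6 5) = (2 6 5 4 7) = [0, 1, 6, 3, 7, 4, 5, 2]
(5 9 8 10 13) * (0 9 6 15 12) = (0 9 8 10 13 5 6 15 12) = [9, 1, 2, 3, 4, 6, 15, 7, 10, 8, 13, 11, 0, 5, 14, 12]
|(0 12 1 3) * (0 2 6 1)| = 4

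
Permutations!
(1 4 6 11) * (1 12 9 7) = [0, 4, 2, 3, 6, 5, 11, 1, 8, 7, 10, 12, 9] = (1 4 6 11 12 9 7)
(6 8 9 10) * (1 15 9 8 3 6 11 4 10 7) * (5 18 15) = (1 5 18 15 9 7)(3 6)(4 10 11) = [0, 5, 2, 6, 10, 18, 3, 1, 8, 7, 11, 4, 12, 13, 14, 9, 16, 17, 15]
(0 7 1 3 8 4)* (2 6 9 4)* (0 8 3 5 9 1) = (0 7)(1 5 9 4 8 2 6) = [7, 5, 6, 3, 8, 9, 1, 0, 2, 4]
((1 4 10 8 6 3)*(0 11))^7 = ((0 11)(1 4 10 8 6 3))^7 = (0 11)(1 4 10 8 6 3)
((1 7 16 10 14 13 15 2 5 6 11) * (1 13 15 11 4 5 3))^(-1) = (1 3 2 15 14 10 16 7)(4 6 5)(11 13)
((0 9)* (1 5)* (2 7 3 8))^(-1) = (0 9)(1 5)(2 8 3 7)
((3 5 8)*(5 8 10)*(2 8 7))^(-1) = ((2 8 3 7)(5 10))^(-1) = (2 7 3 8)(5 10)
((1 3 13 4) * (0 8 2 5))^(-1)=((0 8 2 5)(1 3 13 4))^(-1)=(0 5 2 8)(1 4 13 3)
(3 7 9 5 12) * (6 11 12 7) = (3 6 11 12)(5 7 9) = [0, 1, 2, 6, 4, 7, 11, 9, 8, 5, 10, 12, 3]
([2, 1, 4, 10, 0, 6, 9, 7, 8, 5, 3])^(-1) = [4, 1, 0, 10, 2, 9, 5, 7, 8, 6, 3]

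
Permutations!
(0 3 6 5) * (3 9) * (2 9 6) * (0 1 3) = (0 6 5 1 3 2 9) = [6, 3, 9, 2, 4, 1, 5, 7, 8, 0]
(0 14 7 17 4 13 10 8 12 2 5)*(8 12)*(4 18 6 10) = (0 14 7 17 18 6 10 12 2 5)(4 13) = [14, 1, 5, 3, 13, 0, 10, 17, 8, 9, 12, 11, 2, 4, 7, 15, 16, 18, 6]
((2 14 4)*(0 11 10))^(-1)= (0 10 11)(2 4 14)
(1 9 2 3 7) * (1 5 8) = (1 9 2 3 7 5 8) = [0, 9, 3, 7, 4, 8, 6, 5, 1, 2]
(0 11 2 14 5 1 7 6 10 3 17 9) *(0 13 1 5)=(0 11 2 14)(1 7 6 10 3 17 9 13)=[11, 7, 14, 17, 4, 5, 10, 6, 8, 13, 3, 2, 12, 1, 0, 15, 16, 9]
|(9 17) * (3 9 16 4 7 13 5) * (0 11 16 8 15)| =12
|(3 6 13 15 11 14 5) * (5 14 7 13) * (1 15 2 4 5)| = |(1 15 11 7 13 2 4 5 3 6)| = 10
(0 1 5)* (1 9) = [9, 5, 2, 3, 4, 0, 6, 7, 8, 1] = (0 9 1 5)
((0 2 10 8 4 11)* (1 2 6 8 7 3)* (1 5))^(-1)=(0 11 4 8 6)(1 5 3 7 10 2)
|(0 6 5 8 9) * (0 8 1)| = |(0 6 5 1)(8 9)| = 4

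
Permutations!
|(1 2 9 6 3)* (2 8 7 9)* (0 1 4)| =8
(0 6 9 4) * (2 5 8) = [6, 1, 5, 3, 0, 8, 9, 7, 2, 4] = (0 6 9 4)(2 5 8)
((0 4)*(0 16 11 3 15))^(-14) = ((0 4 16 11 3 15))^(-14) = (0 3 16)(4 15 11)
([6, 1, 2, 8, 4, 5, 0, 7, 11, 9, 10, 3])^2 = [0, 1, 2, 11, 4, 5, 6, 7, 3, 9, 10, 8]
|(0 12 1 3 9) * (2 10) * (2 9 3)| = |(0 12 1 2 10 9)| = 6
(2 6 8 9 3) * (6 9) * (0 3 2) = [3, 1, 9, 0, 4, 5, 8, 7, 6, 2] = (0 3)(2 9)(6 8)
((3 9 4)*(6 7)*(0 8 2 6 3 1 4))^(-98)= ((0 8 2 6 7 3 9)(1 4))^(-98)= (9)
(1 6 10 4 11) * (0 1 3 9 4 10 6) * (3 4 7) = [1, 0, 2, 9, 11, 5, 6, 3, 8, 7, 10, 4] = (0 1)(3 9 7)(4 11)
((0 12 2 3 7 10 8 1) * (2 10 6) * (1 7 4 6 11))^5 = ((0 12 10 8 7 11 1)(2 3 4 6))^5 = (0 11 8 12 1 7 10)(2 3 4 6)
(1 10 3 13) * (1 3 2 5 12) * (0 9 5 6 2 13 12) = (0 9 5)(1 10 13 3 12)(2 6) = [9, 10, 6, 12, 4, 0, 2, 7, 8, 5, 13, 11, 1, 3]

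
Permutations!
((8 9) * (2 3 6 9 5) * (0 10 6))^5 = ((0 10 6 9 8 5 2 3))^5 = (0 5 6 3 8 10 2 9)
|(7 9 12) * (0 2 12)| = 5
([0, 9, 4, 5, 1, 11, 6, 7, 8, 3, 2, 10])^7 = [0, 4, 10, 9, 2, 3, 6, 7, 8, 1, 11, 5]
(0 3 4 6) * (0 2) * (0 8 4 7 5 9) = (0 3 7 5 9)(2 8 4 6) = [3, 1, 8, 7, 6, 9, 2, 5, 4, 0]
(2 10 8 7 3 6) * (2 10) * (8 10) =(10)(3 6 8 7) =[0, 1, 2, 6, 4, 5, 8, 3, 7, 9, 10]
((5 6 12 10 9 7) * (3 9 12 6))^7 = ((3 9 7 5)(10 12))^7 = (3 5 7 9)(10 12)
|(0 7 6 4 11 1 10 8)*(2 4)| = |(0 7 6 2 4 11 1 10 8)| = 9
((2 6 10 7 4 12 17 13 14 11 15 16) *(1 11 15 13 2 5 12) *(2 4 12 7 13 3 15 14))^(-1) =(1 4 17 12 7 5 16 15 3 11)(2 13 10 6)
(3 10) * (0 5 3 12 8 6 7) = (0 5 3 10 12 8 6 7) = [5, 1, 2, 10, 4, 3, 7, 0, 6, 9, 12, 11, 8]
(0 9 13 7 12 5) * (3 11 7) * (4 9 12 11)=[12, 1, 2, 4, 9, 0, 6, 11, 8, 13, 10, 7, 5, 3]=(0 12 5)(3 4 9 13)(7 11)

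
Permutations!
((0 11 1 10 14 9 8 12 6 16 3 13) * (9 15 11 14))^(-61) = (0 1 12 13 11 8 3 15 9 16 14 10 6)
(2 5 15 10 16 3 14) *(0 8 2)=(0 8 2 5 15 10 16 3 14)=[8, 1, 5, 14, 4, 15, 6, 7, 2, 9, 16, 11, 12, 13, 0, 10, 3]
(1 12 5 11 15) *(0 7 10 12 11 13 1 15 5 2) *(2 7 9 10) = [9, 11, 0, 3, 4, 13, 6, 2, 8, 10, 12, 5, 7, 1, 14, 15] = (15)(0 9 10 12 7 2)(1 11 5 13)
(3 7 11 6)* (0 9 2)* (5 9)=[5, 1, 0, 7, 4, 9, 3, 11, 8, 2, 10, 6]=(0 5 9 2)(3 7 11 6)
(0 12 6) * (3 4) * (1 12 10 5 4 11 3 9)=(0 10 5 4 9 1 12 6)(3 11)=[10, 12, 2, 11, 9, 4, 0, 7, 8, 1, 5, 3, 6]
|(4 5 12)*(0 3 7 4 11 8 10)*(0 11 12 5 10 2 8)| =|(12)(0 3 7 4 10 11)(2 8)| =6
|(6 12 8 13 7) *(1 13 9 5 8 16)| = 6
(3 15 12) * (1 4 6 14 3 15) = (1 4 6 14 3)(12 15) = [0, 4, 2, 1, 6, 5, 14, 7, 8, 9, 10, 11, 15, 13, 3, 12]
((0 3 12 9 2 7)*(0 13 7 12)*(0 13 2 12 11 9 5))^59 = ((0 3 13 7 2 11 9 12 5))^59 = (0 11 3 9 13 12 7 5 2)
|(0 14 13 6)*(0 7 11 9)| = |(0 14 13 6 7 11 9)| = 7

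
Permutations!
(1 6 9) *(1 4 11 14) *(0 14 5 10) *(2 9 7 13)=(0 14 1 6 7 13 2 9 4 11 5 10)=[14, 6, 9, 3, 11, 10, 7, 13, 8, 4, 0, 5, 12, 2, 1]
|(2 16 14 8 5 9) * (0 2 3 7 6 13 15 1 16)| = |(0 2)(1 16 14 8 5 9 3 7 6 13 15)| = 22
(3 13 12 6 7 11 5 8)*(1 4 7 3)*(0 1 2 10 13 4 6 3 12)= (0 1 6 12 3 4 7 11 5 8 2 10 13)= [1, 6, 10, 4, 7, 8, 12, 11, 2, 9, 13, 5, 3, 0]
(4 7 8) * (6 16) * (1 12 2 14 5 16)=[0, 12, 14, 3, 7, 16, 1, 8, 4, 9, 10, 11, 2, 13, 5, 15, 6]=(1 12 2 14 5 16 6)(4 7 8)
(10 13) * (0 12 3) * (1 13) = (0 12 3)(1 13 10) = [12, 13, 2, 0, 4, 5, 6, 7, 8, 9, 1, 11, 3, 10]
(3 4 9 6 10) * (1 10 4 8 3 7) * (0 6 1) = [6, 10, 2, 8, 9, 5, 4, 0, 3, 1, 7] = (0 6 4 9 1 10 7)(3 8)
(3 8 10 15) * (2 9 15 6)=(2 9 15 3 8 10 6)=[0, 1, 9, 8, 4, 5, 2, 7, 10, 15, 6, 11, 12, 13, 14, 3]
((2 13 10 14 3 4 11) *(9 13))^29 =((2 9 13 10 14 3 4 11))^29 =(2 3 13 11 14 9 4 10)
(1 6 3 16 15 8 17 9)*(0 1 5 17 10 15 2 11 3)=(0 1 6)(2 11 3 16)(5 17 9)(8 10 15)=[1, 6, 11, 16, 4, 17, 0, 7, 10, 5, 15, 3, 12, 13, 14, 8, 2, 9]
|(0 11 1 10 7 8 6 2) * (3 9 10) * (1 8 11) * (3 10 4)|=24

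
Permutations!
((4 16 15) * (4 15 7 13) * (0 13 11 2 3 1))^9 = (16)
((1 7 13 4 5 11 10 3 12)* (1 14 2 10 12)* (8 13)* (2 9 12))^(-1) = ((1 7 8 13 4 5 11 2 10 3)(9 12 14))^(-1) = (1 3 10 2 11 5 4 13 8 7)(9 14 12)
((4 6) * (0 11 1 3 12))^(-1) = ((0 11 1 3 12)(4 6))^(-1) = (0 12 3 1 11)(4 6)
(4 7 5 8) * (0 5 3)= (0 5 8 4 7 3)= [5, 1, 2, 0, 7, 8, 6, 3, 4]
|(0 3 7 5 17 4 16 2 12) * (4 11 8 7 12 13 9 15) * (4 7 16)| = 30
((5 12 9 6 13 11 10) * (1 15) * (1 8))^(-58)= (1 8 15)(5 11 6 12 10 13 9)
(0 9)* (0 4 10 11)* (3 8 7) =[9, 1, 2, 8, 10, 5, 6, 3, 7, 4, 11, 0] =(0 9 4 10 11)(3 8 7)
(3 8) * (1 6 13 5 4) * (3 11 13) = (1 6 3 8 11 13 5 4) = [0, 6, 2, 8, 1, 4, 3, 7, 11, 9, 10, 13, 12, 5]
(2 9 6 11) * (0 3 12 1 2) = [3, 2, 9, 12, 4, 5, 11, 7, 8, 6, 10, 0, 1] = (0 3 12 1 2 9 6 11)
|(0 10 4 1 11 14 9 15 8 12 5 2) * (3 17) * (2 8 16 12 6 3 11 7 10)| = |(0 2)(1 7 10 4)(3 17 11 14 9 15 16 12 5 8 6)| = 44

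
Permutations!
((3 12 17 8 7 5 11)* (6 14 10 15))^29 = (3 12 17 8 7 5 11)(6 14 10 15)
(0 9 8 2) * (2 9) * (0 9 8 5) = (0 2 9 5) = [2, 1, 9, 3, 4, 0, 6, 7, 8, 5]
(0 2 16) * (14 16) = (0 2 14 16) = [2, 1, 14, 3, 4, 5, 6, 7, 8, 9, 10, 11, 12, 13, 16, 15, 0]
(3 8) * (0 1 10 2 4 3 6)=(0 1 10 2 4 3 8 6)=[1, 10, 4, 8, 3, 5, 0, 7, 6, 9, 2]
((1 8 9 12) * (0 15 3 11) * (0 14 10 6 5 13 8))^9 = (0 8 10 15 9 6 3 12 5 11 1 13 14)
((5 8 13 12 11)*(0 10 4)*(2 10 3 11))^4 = (0 8 10 11 12)(2 3 13 4 5)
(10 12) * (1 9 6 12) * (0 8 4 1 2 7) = (0 8 4 1 9 6 12 10 2 7) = [8, 9, 7, 3, 1, 5, 12, 0, 4, 6, 2, 11, 10]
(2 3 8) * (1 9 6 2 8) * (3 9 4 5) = (1 4 5 3)(2 9 6) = [0, 4, 9, 1, 5, 3, 2, 7, 8, 6]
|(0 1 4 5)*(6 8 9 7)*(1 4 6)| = 15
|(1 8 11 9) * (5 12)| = |(1 8 11 9)(5 12)| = 4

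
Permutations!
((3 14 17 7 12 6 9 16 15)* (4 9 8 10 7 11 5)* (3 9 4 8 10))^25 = ((3 14 17 11 5 8)(6 10 7 12)(9 16 15))^25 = (3 14 17 11 5 8)(6 10 7 12)(9 16 15)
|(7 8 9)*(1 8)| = 4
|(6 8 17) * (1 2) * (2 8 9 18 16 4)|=9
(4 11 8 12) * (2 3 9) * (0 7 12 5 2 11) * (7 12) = [12, 1, 3, 9, 0, 2, 6, 7, 5, 11, 10, 8, 4] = (0 12 4)(2 3 9 11 8 5)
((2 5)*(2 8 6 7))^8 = (2 6 5 7 8)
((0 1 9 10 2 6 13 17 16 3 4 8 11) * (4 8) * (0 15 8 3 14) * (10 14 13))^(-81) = (17)(0 14 9 1)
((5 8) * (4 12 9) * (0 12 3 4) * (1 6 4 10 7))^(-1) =(0 9 12)(1 7 10 3 4 6)(5 8)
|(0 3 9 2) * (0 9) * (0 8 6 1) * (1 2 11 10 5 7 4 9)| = |(0 3 8 6 2 1)(4 9 11 10 5 7)| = 6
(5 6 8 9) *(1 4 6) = [0, 4, 2, 3, 6, 1, 8, 7, 9, 5] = (1 4 6 8 9 5)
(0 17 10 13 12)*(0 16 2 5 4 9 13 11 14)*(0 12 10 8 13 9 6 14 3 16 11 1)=(0 17 8 13 10 1)(2 5 4 6 14 12 11 3 16)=[17, 0, 5, 16, 6, 4, 14, 7, 13, 9, 1, 3, 11, 10, 12, 15, 2, 8]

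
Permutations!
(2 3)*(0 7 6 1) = (0 7 6 1)(2 3) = [7, 0, 3, 2, 4, 5, 1, 6]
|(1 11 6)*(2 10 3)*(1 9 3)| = 7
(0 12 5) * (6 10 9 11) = (0 12 5)(6 10 9 11) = [12, 1, 2, 3, 4, 0, 10, 7, 8, 11, 9, 6, 5]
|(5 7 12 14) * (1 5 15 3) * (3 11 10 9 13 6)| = 12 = |(1 5 7 12 14 15 11 10 9 13 6 3)|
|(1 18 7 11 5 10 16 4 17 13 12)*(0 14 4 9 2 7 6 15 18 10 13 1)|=42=|(0 14 4 17 1 10 16 9 2 7 11 5 13 12)(6 15 18)|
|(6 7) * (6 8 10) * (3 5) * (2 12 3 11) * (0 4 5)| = 28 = |(0 4 5 11 2 12 3)(6 7 8 10)|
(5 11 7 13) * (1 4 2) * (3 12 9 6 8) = (1 4 2)(3 12 9 6 8)(5 11 7 13) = [0, 4, 1, 12, 2, 11, 8, 13, 3, 6, 10, 7, 9, 5]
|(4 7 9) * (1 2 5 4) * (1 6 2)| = 6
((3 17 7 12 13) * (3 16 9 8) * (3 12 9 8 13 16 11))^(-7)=(3 11 13 9 7 17)(8 16 12)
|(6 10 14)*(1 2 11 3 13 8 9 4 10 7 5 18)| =14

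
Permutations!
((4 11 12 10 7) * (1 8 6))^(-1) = (1 6 8)(4 7 10 12 11)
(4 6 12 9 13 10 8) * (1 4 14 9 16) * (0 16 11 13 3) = (0 16 1 4 6 12 11 13 10 8 14 9 3) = [16, 4, 2, 0, 6, 5, 12, 7, 14, 3, 8, 13, 11, 10, 9, 15, 1]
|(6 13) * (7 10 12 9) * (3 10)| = 10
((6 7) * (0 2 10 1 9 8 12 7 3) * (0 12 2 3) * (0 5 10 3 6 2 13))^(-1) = ((0 6 5 10 1 9 8 13)(2 3 12 7))^(-1) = (0 13 8 9 1 10 5 6)(2 7 12 3)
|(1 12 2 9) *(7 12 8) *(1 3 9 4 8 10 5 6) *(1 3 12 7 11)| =11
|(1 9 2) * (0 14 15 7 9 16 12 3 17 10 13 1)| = 42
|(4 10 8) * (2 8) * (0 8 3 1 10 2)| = 7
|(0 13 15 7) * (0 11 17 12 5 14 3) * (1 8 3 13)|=|(0 1 8 3)(5 14 13 15 7 11 17 12)|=8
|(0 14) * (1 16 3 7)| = |(0 14)(1 16 3 7)| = 4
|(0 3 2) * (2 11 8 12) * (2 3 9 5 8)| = 8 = |(0 9 5 8 12 3 11 2)|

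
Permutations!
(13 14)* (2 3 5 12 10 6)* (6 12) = (2 3 5 6)(10 12)(13 14) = [0, 1, 3, 5, 4, 6, 2, 7, 8, 9, 12, 11, 10, 14, 13]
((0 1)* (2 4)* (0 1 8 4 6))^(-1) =(0 6 2 4 8)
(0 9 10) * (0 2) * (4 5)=(0 9 10 2)(4 5)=[9, 1, 0, 3, 5, 4, 6, 7, 8, 10, 2]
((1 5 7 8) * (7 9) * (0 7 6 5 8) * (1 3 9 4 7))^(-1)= ((0 1 8 3 9 6 5 4 7))^(-1)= (0 7 4 5 6 9 3 8 1)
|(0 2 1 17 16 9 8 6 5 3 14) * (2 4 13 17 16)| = 13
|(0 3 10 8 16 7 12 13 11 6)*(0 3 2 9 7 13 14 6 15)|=14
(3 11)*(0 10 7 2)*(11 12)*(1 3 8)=(0 10 7 2)(1 3 12 11 8)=[10, 3, 0, 12, 4, 5, 6, 2, 1, 9, 7, 8, 11]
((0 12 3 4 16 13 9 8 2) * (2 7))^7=(0 8 16 12 7 13 3 2 9 4)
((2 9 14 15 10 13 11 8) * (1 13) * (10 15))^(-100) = (15)(1 2)(8 10)(9 13)(11 14)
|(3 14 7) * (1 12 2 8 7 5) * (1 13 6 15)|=|(1 12 2 8 7 3 14 5 13 6 15)|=11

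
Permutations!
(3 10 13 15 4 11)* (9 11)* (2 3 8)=(2 3 10 13 15 4 9 11 8)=[0, 1, 3, 10, 9, 5, 6, 7, 2, 11, 13, 8, 12, 15, 14, 4]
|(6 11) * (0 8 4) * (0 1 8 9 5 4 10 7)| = |(0 9 5 4 1 8 10 7)(6 11)| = 8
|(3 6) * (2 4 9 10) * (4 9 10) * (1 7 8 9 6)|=|(1 7 8 9 4 10 2 6 3)|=9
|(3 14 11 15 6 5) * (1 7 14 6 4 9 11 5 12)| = |(1 7 14 5 3 6 12)(4 9 11 15)| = 28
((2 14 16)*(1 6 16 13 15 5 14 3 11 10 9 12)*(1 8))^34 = ((1 6 16 2 3 11 10 9 12 8)(5 14 13 15))^34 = (1 3 12 16 10)(2 9 6 11 8)(5 13)(14 15)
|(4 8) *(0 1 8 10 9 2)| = 7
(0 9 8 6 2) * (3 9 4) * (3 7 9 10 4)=(0 3 10 4 7 9 8 6 2)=[3, 1, 0, 10, 7, 5, 2, 9, 6, 8, 4]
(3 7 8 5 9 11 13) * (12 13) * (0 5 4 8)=(0 5 9 11 12 13 3 7)(4 8)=[5, 1, 2, 7, 8, 9, 6, 0, 4, 11, 10, 12, 13, 3]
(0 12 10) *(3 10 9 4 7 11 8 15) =(0 12 9 4 7 11 8 15 3 10) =[12, 1, 2, 10, 7, 5, 6, 11, 15, 4, 0, 8, 9, 13, 14, 3]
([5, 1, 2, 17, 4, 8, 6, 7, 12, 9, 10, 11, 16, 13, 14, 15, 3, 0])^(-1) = (0 17 3 16 12 8 5)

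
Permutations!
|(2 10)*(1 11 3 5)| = 4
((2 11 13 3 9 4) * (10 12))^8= ((2 11 13 3 9 4)(10 12))^8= (2 13 9)(3 4 11)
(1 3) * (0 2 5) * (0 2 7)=[7, 3, 5, 1, 4, 2, 6, 0]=(0 7)(1 3)(2 5)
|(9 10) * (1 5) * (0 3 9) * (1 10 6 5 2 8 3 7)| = |(0 7 1 2 8 3 9 6 5 10)| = 10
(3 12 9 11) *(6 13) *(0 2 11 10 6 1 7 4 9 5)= (0 2 11 3 12 5)(1 7 4 9 10 6 13)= [2, 7, 11, 12, 9, 0, 13, 4, 8, 10, 6, 3, 5, 1]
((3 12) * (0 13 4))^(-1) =(0 4 13)(3 12)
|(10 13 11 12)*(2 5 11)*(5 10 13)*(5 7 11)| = |(2 10 7 11 12 13)| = 6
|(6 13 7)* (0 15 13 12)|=6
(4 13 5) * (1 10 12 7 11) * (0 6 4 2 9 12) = [6, 10, 9, 3, 13, 2, 4, 11, 8, 12, 0, 1, 7, 5] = (0 6 4 13 5 2 9 12 7 11 1 10)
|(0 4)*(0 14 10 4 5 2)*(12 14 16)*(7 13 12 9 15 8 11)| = 33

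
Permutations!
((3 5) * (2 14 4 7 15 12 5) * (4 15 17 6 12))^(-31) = ((2 14 15 4 7 17 6 12 5 3))^(-31) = (2 3 5 12 6 17 7 4 15 14)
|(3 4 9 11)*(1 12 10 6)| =|(1 12 10 6)(3 4 9 11)| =4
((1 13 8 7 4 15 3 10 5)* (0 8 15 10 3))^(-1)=((0 8 7 4 10 5 1 13 15))^(-1)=(0 15 13 1 5 10 4 7 8)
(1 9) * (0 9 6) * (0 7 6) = [9, 0, 2, 3, 4, 5, 7, 6, 8, 1] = (0 9 1)(6 7)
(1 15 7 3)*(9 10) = [0, 15, 2, 1, 4, 5, 6, 3, 8, 10, 9, 11, 12, 13, 14, 7] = (1 15 7 3)(9 10)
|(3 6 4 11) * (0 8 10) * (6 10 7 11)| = |(0 8 7 11 3 10)(4 6)| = 6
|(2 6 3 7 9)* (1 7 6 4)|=10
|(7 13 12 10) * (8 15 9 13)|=7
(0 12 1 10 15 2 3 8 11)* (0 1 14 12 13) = (0 13)(1 10 15 2 3 8 11)(12 14) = [13, 10, 3, 8, 4, 5, 6, 7, 11, 9, 15, 1, 14, 0, 12, 2]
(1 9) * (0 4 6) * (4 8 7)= (0 8 7 4 6)(1 9)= [8, 9, 2, 3, 6, 5, 0, 4, 7, 1]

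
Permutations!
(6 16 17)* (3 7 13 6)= (3 7 13 6 16 17)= [0, 1, 2, 7, 4, 5, 16, 13, 8, 9, 10, 11, 12, 6, 14, 15, 17, 3]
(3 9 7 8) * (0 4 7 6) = [4, 1, 2, 9, 7, 5, 0, 8, 3, 6] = (0 4 7 8 3 9 6)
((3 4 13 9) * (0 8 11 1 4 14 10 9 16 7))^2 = (0 11 4 16)(1 13 7 8)(3 10)(9 14)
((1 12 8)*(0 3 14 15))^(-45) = ((0 3 14 15)(1 12 8))^(-45) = (0 15 14 3)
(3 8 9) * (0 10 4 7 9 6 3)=(0 10 4 7 9)(3 8 6)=[10, 1, 2, 8, 7, 5, 3, 9, 6, 0, 4]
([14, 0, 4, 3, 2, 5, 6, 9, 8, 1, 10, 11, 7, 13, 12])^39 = (0 7)(1 12)(2 4)(9 14)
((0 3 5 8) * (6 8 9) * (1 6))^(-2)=((0 3 5 9 1 6 8))^(-2)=(0 6 9 3 8 1 5)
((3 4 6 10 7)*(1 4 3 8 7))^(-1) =((1 4 6 10)(7 8))^(-1) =(1 10 6 4)(7 8)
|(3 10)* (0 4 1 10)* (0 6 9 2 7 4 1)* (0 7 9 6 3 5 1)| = 6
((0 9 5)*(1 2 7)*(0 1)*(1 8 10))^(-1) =(0 7 2 1 10 8 5 9)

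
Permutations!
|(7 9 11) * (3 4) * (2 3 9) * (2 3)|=5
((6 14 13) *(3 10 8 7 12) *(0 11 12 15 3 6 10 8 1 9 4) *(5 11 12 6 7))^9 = ((0 12 7 15 3 8 5 11 6 14 13 10 1 9 4))^9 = (0 14 15 1 5)(3 9 11 12 13)(4 6 7 10 8)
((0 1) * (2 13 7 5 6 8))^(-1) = (0 1)(2 8 6 5 7 13) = ((0 1)(2 13 7 5 6 8))^(-1)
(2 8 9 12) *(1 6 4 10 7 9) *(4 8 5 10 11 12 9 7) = (1 6 8)(2 5 10 4 11 12) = [0, 6, 5, 3, 11, 10, 8, 7, 1, 9, 4, 12, 2]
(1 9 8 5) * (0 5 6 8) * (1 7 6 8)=[5, 9, 2, 3, 4, 7, 1, 6, 8, 0]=(0 5 7 6 1 9)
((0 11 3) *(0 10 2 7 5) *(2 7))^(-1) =((0 11 3 10 7 5))^(-1) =(0 5 7 10 3 11)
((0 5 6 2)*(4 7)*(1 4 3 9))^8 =((0 5 6 2)(1 4 7 3 9))^8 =(1 3 4 9 7)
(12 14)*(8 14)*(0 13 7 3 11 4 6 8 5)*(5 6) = (0 13 7 3 11 4 5)(6 8 14 12) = [13, 1, 2, 11, 5, 0, 8, 3, 14, 9, 10, 4, 6, 7, 12]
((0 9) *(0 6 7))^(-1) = (0 7 6 9)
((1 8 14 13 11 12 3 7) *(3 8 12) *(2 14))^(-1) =(1 7 3 11 13 14 2 8 12)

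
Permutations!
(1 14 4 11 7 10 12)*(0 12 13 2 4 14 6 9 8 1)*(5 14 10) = [12, 6, 4, 3, 11, 14, 9, 5, 1, 8, 13, 7, 0, 2, 10] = (0 12)(1 6 9 8)(2 4 11 7 5 14 10 13)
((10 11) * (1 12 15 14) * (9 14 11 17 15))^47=((1 12 9 14)(10 17 15 11))^47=(1 14 9 12)(10 11 15 17)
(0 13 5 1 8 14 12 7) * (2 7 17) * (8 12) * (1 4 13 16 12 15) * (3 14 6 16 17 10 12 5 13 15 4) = (0 17 2 7)(1 4 15)(3 14 8 6 16 5)(10 12) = [17, 4, 7, 14, 15, 3, 16, 0, 6, 9, 12, 11, 10, 13, 8, 1, 5, 2]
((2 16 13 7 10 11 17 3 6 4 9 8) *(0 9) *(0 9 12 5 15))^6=(0 5)(2 17)(3 16)(4 7)(6 13)(8 11)(9 10)(12 15)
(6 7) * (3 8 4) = (3 8 4)(6 7) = [0, 1, 2, 8, 3, 5, 7, 6, 4]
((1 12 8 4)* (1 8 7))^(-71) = (1 12 7)(4 8)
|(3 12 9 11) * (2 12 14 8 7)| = |(2 12 9 11 3 14 8 7)| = 8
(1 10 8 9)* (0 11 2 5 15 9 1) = (0 11 2 5 15 9)(1 10 8) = [11, 10, 5, 3, 4, 15, 6, 7, 1, 0, 8, 2, 12, 13, 14, 9]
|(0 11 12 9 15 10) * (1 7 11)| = |(0 1 7 11 12 9 15 10)| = 8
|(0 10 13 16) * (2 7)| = |(0 10 13 16)(2 7)| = 4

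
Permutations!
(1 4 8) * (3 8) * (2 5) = (1 4 3 8)(2 5) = [0, 4, 5, 8, 3, 2, 6, 7, 1]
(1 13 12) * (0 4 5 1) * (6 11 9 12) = (0 4 5 1 13 6 11 9 12) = [4, 13, 2, 3, 5, 1, 11, 7, 8, 12, 10, 9, 0, 6]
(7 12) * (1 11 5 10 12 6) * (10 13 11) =(1 10 12 7 6)(5 13 11) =[0, 10, 2, 3, 4, 13, 1, 6, 8, 9, 12, 5, 7, 11]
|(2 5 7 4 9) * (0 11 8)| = 15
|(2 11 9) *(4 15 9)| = |(2 11 4 15 9)| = 5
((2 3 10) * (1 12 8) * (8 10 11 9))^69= (1 11 10 8 3 12 9 2)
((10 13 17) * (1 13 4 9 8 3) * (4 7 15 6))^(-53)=((1 13 17 10 7 15 6 4 9 8 3))^(-53)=(1 17 7 6 9 3 13 10 15 4 8)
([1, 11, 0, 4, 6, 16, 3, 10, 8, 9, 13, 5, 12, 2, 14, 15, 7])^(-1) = [2, 0, 13, 6, 3, 11, 4, 16, 8, 9, 7, 1, 12, 10, 14, 15, 5]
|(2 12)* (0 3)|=|(0 3)(2 12)|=2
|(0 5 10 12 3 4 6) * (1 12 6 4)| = 12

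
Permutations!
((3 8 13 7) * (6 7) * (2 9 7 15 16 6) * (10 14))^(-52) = (2 7 8)(3 13 9)(6 16 15)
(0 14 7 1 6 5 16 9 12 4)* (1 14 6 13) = (0 6 5 16 9 12 4)(1 13)(7 14) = [6, 13, 2, 3, 0, 16, 5, 14, 8, 12, 10, 11, 4, 1, 7, 15, 9]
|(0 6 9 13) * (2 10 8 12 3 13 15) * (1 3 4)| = 12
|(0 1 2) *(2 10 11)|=5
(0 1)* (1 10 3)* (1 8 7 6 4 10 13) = (0 13 1)(3 8 7 6 4 10) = [13, 0, 2, 8, 10, 5, 4, 6, 7, 9, 3, 11, 12, 1]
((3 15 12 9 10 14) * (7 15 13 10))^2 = ((3 13 10 14)(7 15 12 9))^2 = (3 10)(7 12)(9 15)(13 14)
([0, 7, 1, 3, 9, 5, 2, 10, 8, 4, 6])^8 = (1 6 7 2 10)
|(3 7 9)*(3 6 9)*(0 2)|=2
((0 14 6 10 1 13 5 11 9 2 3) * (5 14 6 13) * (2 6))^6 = (14)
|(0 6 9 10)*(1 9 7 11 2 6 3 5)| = |(0 3 5 1 9 10)(2 6 7 11)| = 12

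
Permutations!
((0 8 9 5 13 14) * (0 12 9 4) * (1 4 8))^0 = ((0 1 4)(5 13 14 12 9))^0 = (14)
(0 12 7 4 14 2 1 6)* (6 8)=[12, 8, 1, 3, 14, 5, 0, 4, 6, 9, 10, 11, 7, 13, 2]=(0 12 7 4 14 2 1 8 6)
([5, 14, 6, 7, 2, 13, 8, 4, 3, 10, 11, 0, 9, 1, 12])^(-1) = (0 11 10 9 12 14 1 13 5)(2 4 7 3 8 6)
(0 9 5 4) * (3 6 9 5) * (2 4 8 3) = [5, 1, 4, 6, 0, 8, 9, 7, 3, 2] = (0 5 8 3 6 9 2 4)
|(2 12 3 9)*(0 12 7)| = 6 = |(0 12 3 9 2 7)|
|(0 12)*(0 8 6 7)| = 5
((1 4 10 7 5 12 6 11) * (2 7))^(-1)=((1 4 10 2 7 5 12 6 11))^(-1)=(1 11 6 12 5 7 2 10 4)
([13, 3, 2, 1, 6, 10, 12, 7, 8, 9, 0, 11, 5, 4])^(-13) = (0 13 4 6 12 5 10)(1 3)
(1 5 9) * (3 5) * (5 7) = (1 3 7 5 9) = [0, 3, 2, 7, 4, 9, 6, 5, 8, 1]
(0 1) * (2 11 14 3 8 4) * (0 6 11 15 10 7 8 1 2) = (0 2 15 10 7 8 4)(1 6 11 14 3) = [2, 6, 15, 1, 0, 5, 11, 8, 4, 9, 7, 14, 12, 13, 3, 10]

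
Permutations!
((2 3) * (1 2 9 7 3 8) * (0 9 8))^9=((0 9 7 3 8 1 2))^9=(0 7 8 2 9 3 1)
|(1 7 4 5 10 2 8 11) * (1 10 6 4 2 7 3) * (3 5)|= 5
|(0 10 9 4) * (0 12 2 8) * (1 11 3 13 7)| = 35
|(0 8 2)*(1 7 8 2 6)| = 4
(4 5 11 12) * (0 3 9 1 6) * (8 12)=[3, 6, 2, 9, 5, 11, 0, 7, 12, 1, 10, 8, 4]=(0 3 9 1 6)(4 5 11 8 12)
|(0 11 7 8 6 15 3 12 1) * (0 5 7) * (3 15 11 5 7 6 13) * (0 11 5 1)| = 14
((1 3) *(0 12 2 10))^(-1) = (0 10 2 12)(1 3)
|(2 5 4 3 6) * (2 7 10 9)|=8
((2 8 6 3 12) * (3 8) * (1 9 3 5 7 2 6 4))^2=((1 9 3 12 6 8 4)(2 5 7))^2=(1 3 6 4 9 12 8)(2 7 5)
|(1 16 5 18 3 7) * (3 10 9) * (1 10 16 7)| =15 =|(1 7 10 9 3)(5 18 16)|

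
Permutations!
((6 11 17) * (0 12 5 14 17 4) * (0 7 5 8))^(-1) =((0 12 8)(4 7 5 14 17 6 11))^(-1) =(0 8 12)(4 11 6 17 14 5 7)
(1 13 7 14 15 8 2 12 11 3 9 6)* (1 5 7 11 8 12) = (1 13 11 3 9 6 5 7 14 15 12 8 2) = [0, 13, 1, 9, 4, 7, 5, 14, 2, 6, 10, 3, 8, 11, 15, 12]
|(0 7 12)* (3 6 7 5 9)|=7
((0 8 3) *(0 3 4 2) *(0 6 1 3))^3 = (0 2 3 4 1 8 6)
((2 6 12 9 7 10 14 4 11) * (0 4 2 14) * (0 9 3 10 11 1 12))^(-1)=((0 4 1 12 3 10 9 7 11 14 2 6))^(-1)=(0 6 2 14 11 7 9 10 3 12 1 4)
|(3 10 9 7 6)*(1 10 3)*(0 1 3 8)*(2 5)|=|(0 1 10 9 7 6 3 8)(2 5)|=8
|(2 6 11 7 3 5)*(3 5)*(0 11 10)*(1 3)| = |(0 11 7 5 2 6 10)(1 3)| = 14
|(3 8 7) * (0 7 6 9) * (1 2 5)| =6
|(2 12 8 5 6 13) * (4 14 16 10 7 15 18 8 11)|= |(2 12 11 4 14 16 10 7 15 18 8 5 6 13)|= 14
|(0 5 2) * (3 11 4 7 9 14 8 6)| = |(0 5 2)(3 11 4 7 9 14 8 6)| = 24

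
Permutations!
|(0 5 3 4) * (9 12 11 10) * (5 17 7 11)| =|(0 17 7 11 10 9 12 5 3 4)| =10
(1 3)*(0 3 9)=(0 3 1 9)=[3, 9, 2, 1, 4, 5, 6, 7, 8, 0]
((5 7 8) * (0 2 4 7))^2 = (0 4 8)(2 7 5)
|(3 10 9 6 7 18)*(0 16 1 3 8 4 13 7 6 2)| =35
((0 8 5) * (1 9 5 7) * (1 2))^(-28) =((0 8 7 2 1 9 5))^(-28) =(9)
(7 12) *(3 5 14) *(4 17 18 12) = (3 5 14)(4 17 18 12 7) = [0, 1, 2, 5, 17, 14, 6, 4, 8, 9, 10, 11, 7, 13, 3, 15, 16, 18, 12]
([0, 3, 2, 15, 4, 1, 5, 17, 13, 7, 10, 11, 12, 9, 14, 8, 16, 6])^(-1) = [0, 5, 2, 1, 4, 6, 17, 9, 15, 13, 10, 11, 12, 8, 14, 3, 16, 7]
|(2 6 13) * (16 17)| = 6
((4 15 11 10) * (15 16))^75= (16)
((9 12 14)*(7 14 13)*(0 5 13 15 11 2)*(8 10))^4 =((0 5 13 7 14 9 12 15 11 2)(8 10))^4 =(0 14 11 13 12)(2 7 15 5 9)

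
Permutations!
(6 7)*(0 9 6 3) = (0 9 6 7 3) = [9, 1, 2, 0, 4, 5, 7, 3, 8, 6]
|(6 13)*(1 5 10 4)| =4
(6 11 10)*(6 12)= (6 11 10 12)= [0, 1, 2, 3, 4, 5, 11, 7, 8, 9, 12, 10, 6]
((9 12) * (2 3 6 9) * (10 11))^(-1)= (2 12 9 6 3)(10 11)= ((2 3 6 9 12)(10 11))^(-1)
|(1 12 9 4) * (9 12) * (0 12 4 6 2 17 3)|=|(0 12 4 1 9 6 2 17 3)|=9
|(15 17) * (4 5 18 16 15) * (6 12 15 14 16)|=14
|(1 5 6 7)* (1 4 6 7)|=|(1 5 7 4 6)|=5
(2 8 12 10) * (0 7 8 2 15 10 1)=(0 7 8 12 1)(10 15)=[7, 0, 2, 3, 4, 5, 6, 8, 12, 9, 15, 11, 1, 13, 14, 10]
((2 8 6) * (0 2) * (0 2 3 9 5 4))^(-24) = (0 3 9 5 4)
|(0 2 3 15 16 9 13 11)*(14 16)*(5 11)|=10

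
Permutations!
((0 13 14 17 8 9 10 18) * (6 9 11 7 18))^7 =((0 13 14 17 8 11 7 18)(6 9 10))^7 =(0 18 7 11 8 17 14 13)(6 9 10)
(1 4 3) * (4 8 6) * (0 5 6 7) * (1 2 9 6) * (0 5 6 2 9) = (0 6 4 3 9 2)(1 8 7 5) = [6, 8, 0, 9, 3, 1, 4, 5, 7, 2]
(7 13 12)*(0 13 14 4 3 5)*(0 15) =(0 13 12 7 14 4 3 5 15) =[13, 1, 2, 5, 3, 15, 6, 14, 8, 9, 10, 11, 7, 12, 4, 0]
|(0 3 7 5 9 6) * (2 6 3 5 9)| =12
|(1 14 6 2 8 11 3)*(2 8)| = 6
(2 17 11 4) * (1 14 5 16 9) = (1 14 5 16 9)(2 17 11 4) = [0, 14, 17, 3, 2, 16, 6, 7, 8, 1, 10, 4, 12, 13, 5, 15, 9, 11]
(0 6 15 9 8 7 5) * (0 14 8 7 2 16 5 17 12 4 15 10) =(0 6 10)(2 16 5 14 8)(4 15 9 7 17 12) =[6, 1, 16, 3, 15, 14, 10, 17, 2, 7, 0, 11, 4, 13, 8, 9, 5, 12]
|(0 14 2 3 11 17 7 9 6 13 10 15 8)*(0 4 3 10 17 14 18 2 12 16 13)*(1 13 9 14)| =|(0 18 2 10 15 8 4 3 11 1 13 17 7 14 12 16 9 6)| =18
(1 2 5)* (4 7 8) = (1 2 5)(4 7 8) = [0, 2, 5, 3, 7, 1, 6, 8, 4]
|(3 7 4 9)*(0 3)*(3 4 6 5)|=12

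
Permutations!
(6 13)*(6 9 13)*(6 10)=(6 10)(9 13)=[0, 1, 2, 3, 4, 5, 10, 7, 8, 13, 6, 11, 12, 9]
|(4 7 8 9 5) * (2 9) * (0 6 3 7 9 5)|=9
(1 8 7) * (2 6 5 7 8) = (8)(1 2 6 5 7) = [0, 2, 6, 3, 4, 7, 5, 1, 8]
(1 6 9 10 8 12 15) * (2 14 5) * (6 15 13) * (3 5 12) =(1 15)(2 14 12 13 6 9 10 8 3 5) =[0, 15, 14, 5, 4, 2, 9, 7, 3, 10, 8, 11, 13, 6, 12, 1]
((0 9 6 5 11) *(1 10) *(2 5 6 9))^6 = (0 5)(2 11)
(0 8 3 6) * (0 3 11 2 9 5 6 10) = (0 8 11 2 9 5 6 3 10) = [8, 1, 9, 10, 4, 6, 3, 7, 11, 5, 0, 2]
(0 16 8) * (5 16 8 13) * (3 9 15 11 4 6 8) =(0 3 9 15 11 4 6 8)(5 16 13) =[3, 1, 2, 9, 6, 16, 8, 7, 0, 15, 10, 4, 12, 5, 14, 11, 13]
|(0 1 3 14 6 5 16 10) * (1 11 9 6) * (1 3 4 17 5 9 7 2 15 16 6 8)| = 14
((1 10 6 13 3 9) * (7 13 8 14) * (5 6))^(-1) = (1 9 3 13 7 14 8 6 5 10)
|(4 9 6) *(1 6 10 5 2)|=7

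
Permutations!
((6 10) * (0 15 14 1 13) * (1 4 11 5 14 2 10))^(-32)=((0 15 2 10 6 1 13)(4 11 5 14))^(-32)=(0 10 13 2 1 15 6)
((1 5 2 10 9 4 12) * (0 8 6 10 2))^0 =(12) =((0 8 6 10 9 4 12 1 5))^0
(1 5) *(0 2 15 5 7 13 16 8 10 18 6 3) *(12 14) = (0 2 15 5 1 7 13 16 8 10 18 6 3)(12 14) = [2, 7, 15, 0, 4, 1, 3, 13, 10, 9, 18, 11, 14, 16, 12, 5, 8, 17, 6]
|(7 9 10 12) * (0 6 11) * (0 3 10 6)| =|(3 10 12 7 9 6 11)| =7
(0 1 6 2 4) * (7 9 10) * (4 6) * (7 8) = (0 1 4)(2 6)(7 9 10 8) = [1, 4, 6, 3, 0, 5, 2, 9, 7, 10, 8]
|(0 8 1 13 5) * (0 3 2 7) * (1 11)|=|(0 8 11 1 13 5 3 2 7)|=9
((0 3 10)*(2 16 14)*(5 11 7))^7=((0 3 10)(2 16 14)(5 11 7))^7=(0 3 10)(2 16 14)(5 11 7)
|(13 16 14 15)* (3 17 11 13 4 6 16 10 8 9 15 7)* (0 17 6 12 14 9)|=|(0 17 11 13 10 8)(3 6 16 9 15 4 12 14 7)|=18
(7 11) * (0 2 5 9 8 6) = (0 2 5 9 8 6)(7 11) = [2, 1, 5, 3, 4, 9, 0, 11, 6, 8, 10, 7]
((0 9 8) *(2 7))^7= ((0 9 8)(2 7))^7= (0 9 8)(2 7)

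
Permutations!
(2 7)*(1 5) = (1 5)(2 7) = [0, 5, 7, 3, 4, 1, 6, 2]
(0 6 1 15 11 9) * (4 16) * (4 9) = (0 6 1 15 11 4 16 9) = [6, 15, 2, 3, 16, 5, 1, 7, 8, 0, 10, 4, 12, 13, 14, 11, 9]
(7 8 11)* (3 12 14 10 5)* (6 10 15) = (3 12 14 15 6 10 5)(7 8 11) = [0, 1, 2, 12, 4, 3, 10, 8, 11, 9, 5, 7, 14, 13, 15, 6]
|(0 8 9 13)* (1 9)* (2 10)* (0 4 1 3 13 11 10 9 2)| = |(0 8 3 13 4 1 2 9 11 10)| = 10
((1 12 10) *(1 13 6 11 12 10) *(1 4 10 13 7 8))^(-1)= (1 8 7 10 4 12 11 6 13)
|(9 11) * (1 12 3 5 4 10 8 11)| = |(1 12 3 5 4 10 8 11 9)| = 9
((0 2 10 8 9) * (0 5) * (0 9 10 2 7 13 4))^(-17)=((0 7 13 4)(5 9)(8 10))^(-17)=(0 4 13 7)(5 9)(8 10)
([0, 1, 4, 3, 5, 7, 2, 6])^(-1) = [0, 1, 6, 3, 2, 4, 7, 5]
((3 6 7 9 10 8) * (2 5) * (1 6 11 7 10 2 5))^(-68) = (1 3 2 8 9 10 7 6 11)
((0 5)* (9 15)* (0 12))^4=((0 5 12)(9 15))^4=(15)(0 5 12)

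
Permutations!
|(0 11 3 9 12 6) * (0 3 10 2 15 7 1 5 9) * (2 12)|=6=|(0 11 10 12 6 3)(1 5 9 2 15 7)|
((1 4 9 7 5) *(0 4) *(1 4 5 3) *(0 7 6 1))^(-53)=(0 9 7 5 6 3 4 1)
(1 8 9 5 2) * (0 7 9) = (0 7 9 5 2 1 8) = [7, 8, 1, 3, 4, 2, 6, 9, 0, 5]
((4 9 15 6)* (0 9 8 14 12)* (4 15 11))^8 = ((0 9 11 4 8 14 12)(6 15))^8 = (15)(0 9 11 4 8 14 12)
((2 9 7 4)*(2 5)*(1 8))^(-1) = (1 8)(2 5 4 7 9)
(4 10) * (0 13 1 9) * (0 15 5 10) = (0 13 1 9 15 5 10 4) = [13, 9, 2, 3, 0, 10, 6, 7, 8, 15, 4, 11, 12, 1, 14, 5]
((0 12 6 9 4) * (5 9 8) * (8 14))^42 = (0 6 8 9)(4 12 14 5)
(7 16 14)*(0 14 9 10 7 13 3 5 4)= (0 14 13 3 5 4)(7 16 9 10)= [14, 1, 2, 5, 0, 4, 6, 16, 8, 10, 7, 11, 12, 3, 13, 15, 9]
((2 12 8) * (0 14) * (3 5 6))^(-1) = (0 14)(2 8 12)(3 6 5) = ((0 14)(2 12 8)(3 5 6))^(-1)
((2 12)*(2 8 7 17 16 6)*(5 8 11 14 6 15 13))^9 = ((2 12 11 14 6)(5 8 7 17 16 15 13))^9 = (2 6 14 11 12)(5 7 16 13 8 17 15)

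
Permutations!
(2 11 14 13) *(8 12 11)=(2 8 12 11 14 13)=[0, 1, 8, 3, 4, 5, 6, 7, 12, 9, 10, 14, 11, 2, 13]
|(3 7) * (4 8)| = |(3 7)(4 8)| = 2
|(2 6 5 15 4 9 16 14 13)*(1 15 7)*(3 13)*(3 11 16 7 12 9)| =33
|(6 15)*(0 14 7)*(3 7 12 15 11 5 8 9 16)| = 12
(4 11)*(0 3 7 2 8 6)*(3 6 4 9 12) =(0 6)(2 8 4 11 9 12 3 7) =[6, 1, 8, 7, 11, 5, 0, 2, 4, 12, 10, 9, 3]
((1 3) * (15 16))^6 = (16)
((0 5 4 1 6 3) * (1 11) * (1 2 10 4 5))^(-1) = (0 3 6 1)(2 11 4 10)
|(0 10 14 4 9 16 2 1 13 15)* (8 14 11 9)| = 9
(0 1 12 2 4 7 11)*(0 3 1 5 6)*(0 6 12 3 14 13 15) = (0 5 12 2 4 7 11 14 13 15)(1 3) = [5, 3, 4, 1, 7, 12, 6, 11, 8, 9, 10, 14, 2, 15, 13, 0]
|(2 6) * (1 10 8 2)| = |(1 10 8 2 6)| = 5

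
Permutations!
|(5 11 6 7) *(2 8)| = |(2 8)(5 11 6 7)| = 4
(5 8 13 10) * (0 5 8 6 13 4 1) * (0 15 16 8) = (0 5 6 13 10)(1 15 16 8 4) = [5, 15, 2, 3, 1, 6, 13, 7, 4, 9, 0, 11, 12, 10, 14, 16, 8]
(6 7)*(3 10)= (3 10)(6 7)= [0, 1, 2, 10, 4, 5, 7, 6, 8, 9, 3]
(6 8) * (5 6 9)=(5 6 8 9)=[0, 1, 2, 3, 4, 6, 8, 7, 9, 5]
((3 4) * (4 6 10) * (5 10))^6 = (3 6 5 10 4)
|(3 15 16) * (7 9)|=6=|(3 15 16)(7 9)|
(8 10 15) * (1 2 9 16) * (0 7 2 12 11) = (0 7 2 9 16 1 12 11)(8 10 15) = [7, 12, 9, 3, 4, 5, 6, 2, 10, 16, 15, 0, 11, 13, 14, 8, 1]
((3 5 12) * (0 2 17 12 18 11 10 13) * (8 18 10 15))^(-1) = ((0 2 17 12 3 5 10 13)(8 18 11 15))^(-1) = (0 13 10 5 3 12 17 2)(8 15 11 18)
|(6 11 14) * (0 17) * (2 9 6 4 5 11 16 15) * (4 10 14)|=30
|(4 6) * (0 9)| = |(0 9)(4 6)| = 2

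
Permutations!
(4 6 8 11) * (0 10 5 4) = [10, 1, 2, 3, 6, 4, 8, 7, 11, 9, 5, 0] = (0 10 5 4 6 8 11)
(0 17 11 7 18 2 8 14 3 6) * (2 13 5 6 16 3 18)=[17, 1, 8, 16, 4, 6, 0, 2, 14, 9, 10, 7, 12, 5, 18, 15, 3, 11, 13]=(0 17 11 7 2 8 14 18 13 5 6)(3 16)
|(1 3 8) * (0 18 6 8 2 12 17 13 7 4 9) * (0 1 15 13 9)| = 24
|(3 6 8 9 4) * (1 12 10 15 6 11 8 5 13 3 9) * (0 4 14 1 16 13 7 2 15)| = |(0 4 9 14 1 12 10)(2 15 6 5 7)(3 11 8 16 13)| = 35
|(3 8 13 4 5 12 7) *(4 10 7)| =15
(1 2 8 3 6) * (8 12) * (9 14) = (1 2 12 8 3 6)(9 14) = [0, 2, 12, 6, 4, 5, 1, 7, 3, 14, 10, 11, 8, 13, 9]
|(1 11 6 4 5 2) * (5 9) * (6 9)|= 10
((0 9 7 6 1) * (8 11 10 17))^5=(8 11 10 17)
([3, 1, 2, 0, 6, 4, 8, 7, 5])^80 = [0, 1, 2, 3, 4, 5, 6, 7, 8]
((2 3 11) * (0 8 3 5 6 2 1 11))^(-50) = (11)(0 8 3)(2 5 6)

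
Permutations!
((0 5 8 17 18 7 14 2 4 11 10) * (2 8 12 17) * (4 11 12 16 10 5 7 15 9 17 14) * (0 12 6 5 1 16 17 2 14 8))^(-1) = ((0 7 4 6 5 17 18 15 9 2 11 1 16 10 12 8 14))^(-1) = (0 14 8 12 10 16 1 11 2 9 15 18 17 5 6 4 7)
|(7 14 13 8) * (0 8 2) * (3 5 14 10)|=|(0 8 7 10 3 5 14 13 2)|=9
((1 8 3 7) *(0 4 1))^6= ((0 4 1 8 3 7))^6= (8)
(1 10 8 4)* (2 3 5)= (1 10 8 4)(2 3 5)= [0, 10, 3, 5, 1, 2, 6, 7, 4, 9, 8]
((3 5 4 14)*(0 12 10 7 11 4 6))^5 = ((0 12 10 7 11 4 14 3 5 6))^5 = (0 4)(3 10)(5 7)(6 11)(12 14)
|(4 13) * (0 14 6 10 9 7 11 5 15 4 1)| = 12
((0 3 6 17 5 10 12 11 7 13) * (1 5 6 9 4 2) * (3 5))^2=(17)(0 10 11 13 5 12 7)(1 9 2 3 4)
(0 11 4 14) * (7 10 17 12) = (0 11 4 14)(7 10 17 12) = [11, 1, 2, 3, 14, 5, 6, 10, 8, 9, 17, 4, 7, 13, 0, 15, 16, 12]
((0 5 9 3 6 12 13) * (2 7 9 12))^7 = (0 13 12 5)(2 9 6 7 3)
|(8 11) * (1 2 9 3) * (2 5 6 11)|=8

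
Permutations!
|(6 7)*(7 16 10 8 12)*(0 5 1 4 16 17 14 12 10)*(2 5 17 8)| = 13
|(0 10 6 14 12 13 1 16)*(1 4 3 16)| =|(0 10 6 14 12 13 4 3 16)| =9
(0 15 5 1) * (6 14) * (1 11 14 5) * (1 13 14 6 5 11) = (0 15 13 14 5 1)(6 11) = [15, 0, 2, 3, 4, 1, 11, 7, 8, 9, 10, 6, 12, 14, 5, 13]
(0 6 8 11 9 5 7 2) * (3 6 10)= (0 10 3 6 8 11 9 5 7 2)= [10, 1, 0, 6, 4, 7, 8, 2, 11, 5, 3, 9]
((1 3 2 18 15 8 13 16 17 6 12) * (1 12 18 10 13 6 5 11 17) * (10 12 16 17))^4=((1 3 2 12 16)(5 11 10 13 17)(6 18 15 8))^4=(18)(1 16 12 2 3)(5 17 13 10 11)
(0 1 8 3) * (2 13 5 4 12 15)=(0 1 8 3)(2 13 5 4 12 15)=[1, 8, 13, 0, 12, 4, 6, 7, 3, 9, 10, 11, 15, 5, 14, 2]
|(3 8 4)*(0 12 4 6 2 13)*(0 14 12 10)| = 8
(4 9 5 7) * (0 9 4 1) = (0 9 5 7 1) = [9, 0, 2, 3, 4, 7, 6, 1, 8, 5]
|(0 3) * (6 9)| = 2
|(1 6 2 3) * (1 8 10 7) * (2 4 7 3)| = 12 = |(1 6 4 7)(3 8 10)|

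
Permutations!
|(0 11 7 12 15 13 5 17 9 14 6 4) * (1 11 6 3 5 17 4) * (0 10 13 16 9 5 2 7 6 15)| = |(0 15 16 9 14 3 2 7 12)(1 11 6)(4 10 13 17 5)| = 45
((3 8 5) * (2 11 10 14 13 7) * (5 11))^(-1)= (2 7 13 14 10 11 8 3 5)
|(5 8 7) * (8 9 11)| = |(5 9 11 8 7)| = 5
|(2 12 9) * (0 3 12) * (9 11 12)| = |(0 3 9 2)(11 12)| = 4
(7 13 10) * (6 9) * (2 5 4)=(2 5 4)(6 9)(7 13 10)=[0, 1, 5, 3, 2, 4, 9, 13, 8, 6, 7, 11, 12, 10]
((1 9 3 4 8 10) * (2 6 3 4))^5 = ((1 9 4 8 10)(2 6 3))^5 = (10)(2 3 6)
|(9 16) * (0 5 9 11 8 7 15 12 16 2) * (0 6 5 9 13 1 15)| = |(0 9 2 6 5 13 1 15 12 16 11 8 7)| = 13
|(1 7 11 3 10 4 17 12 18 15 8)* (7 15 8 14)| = 12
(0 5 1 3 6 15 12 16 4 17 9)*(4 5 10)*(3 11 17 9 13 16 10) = (0 3 6 15 12 10 4 9)(1 11 17 13 16 5) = [3, 11, 2, 6, 9, 1, 15, 7, 8, 0, 4, 17, 10, 16, 14, 12, 5, 13]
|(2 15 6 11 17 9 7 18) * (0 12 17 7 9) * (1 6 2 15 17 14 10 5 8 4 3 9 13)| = |(0 12 14 10 5 8 4 3 9 13 1 6 11 7 18 15 2 17)| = 18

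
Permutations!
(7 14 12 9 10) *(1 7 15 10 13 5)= [0, 7, 2, 3, 4, 1, 6, 14, 8, 13, 15, 11, 9, 5, 12, 10]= (1 7 14 12 9 13 5)(10 15)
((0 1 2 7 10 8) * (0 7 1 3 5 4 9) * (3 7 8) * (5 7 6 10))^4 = (0 7)(3 9)(4 10)(5 6)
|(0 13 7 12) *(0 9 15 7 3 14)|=|(0 13 3 14)(7 12 9 15)|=4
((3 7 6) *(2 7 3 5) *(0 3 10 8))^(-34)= (0 10)(2 6)(3 8)(5 7)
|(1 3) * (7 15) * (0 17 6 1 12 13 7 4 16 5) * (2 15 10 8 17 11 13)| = 16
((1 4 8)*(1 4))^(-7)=(4 8)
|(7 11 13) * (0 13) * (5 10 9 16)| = |(0 13 7 11)(5 10 9 16)| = 4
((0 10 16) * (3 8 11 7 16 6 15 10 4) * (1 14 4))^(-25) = (0 14 3 11 16 1 4 8 7)(6 10 15)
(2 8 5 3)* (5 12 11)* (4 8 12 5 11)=(2 12 4 8 5 3)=[0, 1, 12, 2, 8, 3, 6, 7, 5, 9, 10, 11, 4]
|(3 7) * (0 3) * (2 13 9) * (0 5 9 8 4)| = |(0 3 7 5 9 2 13 8 4)| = 9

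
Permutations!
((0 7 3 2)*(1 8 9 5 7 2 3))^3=((0 2)(1 8 9 5 7))^3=(0 2)(1 5 8 7 9)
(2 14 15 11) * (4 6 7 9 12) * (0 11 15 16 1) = (0 11 2 14 16 1)(4 6 7 9 12) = [11, 0, 14, 3, 6, 5, 7, 9, 8, 12, 10, 2, 4, 13, 16, 15, 1]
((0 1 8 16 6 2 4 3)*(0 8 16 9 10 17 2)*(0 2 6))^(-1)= (0 16 1)(2 6 17 10 9 8 3 4)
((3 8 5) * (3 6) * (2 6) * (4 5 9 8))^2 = (9)(2 3 5 6 4)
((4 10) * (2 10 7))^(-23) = (2 10 4 7)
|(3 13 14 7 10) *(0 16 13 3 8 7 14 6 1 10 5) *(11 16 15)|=11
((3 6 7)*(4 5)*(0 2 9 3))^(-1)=(0 7 6 3 9 2)(4 5)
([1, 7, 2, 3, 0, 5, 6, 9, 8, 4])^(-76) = [4, 0, 2, 3, 9, 5, 6, 1, 8, 7]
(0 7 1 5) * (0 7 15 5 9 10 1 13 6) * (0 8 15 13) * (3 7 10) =(0 13 6 8 15 5 10 1 9 3 7) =[13, 9, 2, 7, 4, 10, 8, 0, 15, 3, 1, 11, 12, 6, 14, 5]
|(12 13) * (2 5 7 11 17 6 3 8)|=|(2 5 7 11 17 6 3 8)(12 13)|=8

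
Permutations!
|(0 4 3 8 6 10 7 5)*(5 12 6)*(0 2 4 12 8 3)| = |(0 12 6 10 7 8 5 2 4)| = 9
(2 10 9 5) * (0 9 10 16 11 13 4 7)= (0 9 5 2 16 11 13 4 7)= [9, 1, 16, 3, 7, 2, 6, 0, 8, 5, 10, 13, 12, 4, 14, 15, 11]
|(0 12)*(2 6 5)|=6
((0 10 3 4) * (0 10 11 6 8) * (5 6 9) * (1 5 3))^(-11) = ((0 11 9 3 4 10 1 5 6 8))^(-11) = (0 8 6 5 1 10 4 3 9 11)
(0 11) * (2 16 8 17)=(0 11)(2 16 8 17)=[11, 1, 16, 3, 4, 5, 6, 7, 17, 9, 10, 0, 12, 13, 14, 15, 8, 2]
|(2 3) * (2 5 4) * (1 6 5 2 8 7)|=|(1 6 5 4 8 7)(2 3)|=6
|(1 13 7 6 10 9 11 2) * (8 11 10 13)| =|(1 8 11 2)(6 13 7)(9 10)| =12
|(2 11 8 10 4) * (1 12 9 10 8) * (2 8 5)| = |(1 12 9 10 4 8 5 2 11)| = 9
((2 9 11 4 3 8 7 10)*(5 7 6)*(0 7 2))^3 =((0 7 10)(2 9 11 4 3 8 6 5))^3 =(2 4 6 9 3 5 11 8)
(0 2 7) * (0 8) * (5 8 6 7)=[2, 1, 5, 3, 4, 8, 7, 6, 0]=(0 2 5 8)(6 7)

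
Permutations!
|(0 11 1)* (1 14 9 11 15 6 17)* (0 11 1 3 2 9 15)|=|(1 11 14 15 6 17 3 2 9)|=9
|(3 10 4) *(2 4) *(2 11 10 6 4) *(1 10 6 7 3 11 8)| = 6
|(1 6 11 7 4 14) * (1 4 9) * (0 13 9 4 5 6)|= |(0 13 9 1)(4 14 5 6 11 7)|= 12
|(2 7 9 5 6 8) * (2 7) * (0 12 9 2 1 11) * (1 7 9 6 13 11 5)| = 18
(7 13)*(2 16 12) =(2 16 12)(7 13) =[0, 1, 16, 3, 4, 5, 6, 13, 8, 9, 10, 11, 2, 7, 14, 15, 12]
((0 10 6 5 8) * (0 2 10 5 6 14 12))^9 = ((0 5 8 2 10 14 12))^9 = (0 8 10 12 5 2 14)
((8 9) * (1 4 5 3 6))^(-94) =((1 4 5 3 6)(8 9))^(-94) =(9)(1 4 5 3 6)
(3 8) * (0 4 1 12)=(0 4 1 12)(3 8)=[4, 12, 2, 8, 1, 5, 6, 7, 3, 9, 10, 11, 0]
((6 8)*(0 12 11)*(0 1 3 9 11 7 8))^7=(0 7 6 12 8)(1 11 9 3)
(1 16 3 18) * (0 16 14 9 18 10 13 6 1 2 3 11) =[16, 14, 3, 10, 4, 5, 1, 7, 8, 18, 13, 0, 12, 6, 9, 15, 11, 17, 2] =(0 16 11)(1 14 9 18 2 3 10 13 6)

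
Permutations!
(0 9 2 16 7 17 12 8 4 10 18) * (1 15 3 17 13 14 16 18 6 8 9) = (0 1 15 3 17 12 9 2 18)(4 10 6 8)(7 13 14 16) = [1, 15, 18, 17, 10, 5, 8, 13, 4, 2, 6, 11, 9, 14, 16, 3, 7, 12, 0]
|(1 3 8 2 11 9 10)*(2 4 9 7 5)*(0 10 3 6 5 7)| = |(0 10 1 6 5 2 11)(3 8 4 9)| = 28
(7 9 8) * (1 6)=(1 6)(7 9 8)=[0, 6, 2, 3, 4, 5, 1, 9, 7, 8]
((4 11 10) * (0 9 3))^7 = (0 9 3)(4 11 10)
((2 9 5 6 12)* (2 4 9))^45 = ((4 9 5 6 12))^45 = (12)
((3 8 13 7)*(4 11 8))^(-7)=(3 7 13 8 11 4)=((3 4 11 8 13 7))^(-7)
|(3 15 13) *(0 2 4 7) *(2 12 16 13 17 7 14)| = |(0 12 16 13 3 15 17 7)(2 4 14)| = 24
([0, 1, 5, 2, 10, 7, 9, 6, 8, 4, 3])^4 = (2 9)(3 6)(4 5)(7 10)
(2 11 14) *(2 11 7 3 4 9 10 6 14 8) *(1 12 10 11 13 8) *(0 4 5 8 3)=(0 4 9 11 1 12 10 6 14 13 3 5 8 2 7)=[4, 12, 7, 5, 9, 8, 14, 0, 2, 11, 6, 1, 10, 3, 13]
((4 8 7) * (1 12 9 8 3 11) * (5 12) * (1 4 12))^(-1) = ((1 5)(3 11 4)(7 12 9 8))^(-1) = (1 5)(3 4 11)(7 8 9 12)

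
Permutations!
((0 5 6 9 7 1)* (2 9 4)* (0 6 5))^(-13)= (1 7 9 2 4 6)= ((1 6 4 2 9 7))^(-13)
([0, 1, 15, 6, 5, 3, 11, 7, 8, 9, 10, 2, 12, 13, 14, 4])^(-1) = [0, 1, 11, 5, 15, 4, 3, 7, 8, 9, 10, 6, 12, 13, 14, 2]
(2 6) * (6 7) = (2 7 6) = [0, 1, 7, 3, 4, 5, 2, 6]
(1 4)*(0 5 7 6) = [5, 4, 2, 3, 1, 7, 0, 6] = (0 5 7 6)(1 4)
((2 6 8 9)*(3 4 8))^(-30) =(9)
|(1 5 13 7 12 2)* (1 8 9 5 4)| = |(1 4)(2 8 9 5 13 7 12)| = 14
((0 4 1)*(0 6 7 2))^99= (0 6)(1 2)(4 7)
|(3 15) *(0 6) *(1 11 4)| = 6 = |(0 6)(1 11 4)(3 15)|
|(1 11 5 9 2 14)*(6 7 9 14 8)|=|(1 11 5 14)(2 8 6 7 9)|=20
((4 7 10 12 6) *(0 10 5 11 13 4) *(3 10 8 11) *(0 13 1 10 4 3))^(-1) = ((0 8 11 1 10 12 6 13 3 4 7 5))^(-1) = (0 5 7 4 3 13 6 12 10 1 11 8)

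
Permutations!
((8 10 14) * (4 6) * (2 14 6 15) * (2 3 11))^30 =((2 14 8 10 6 4 15 3 11))^30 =(2 10 15)(3 14 6)(4 11 8)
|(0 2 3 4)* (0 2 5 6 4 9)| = |(0 5 6 4 2 3 9)| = 7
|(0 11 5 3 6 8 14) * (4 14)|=|(0 11 5 3 6 8 4 14)|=8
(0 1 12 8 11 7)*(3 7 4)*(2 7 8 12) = (12)(0 1 2 7)(3 8 11 4) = [1, 2, 7, 8, 3, 5, 6, 0, 11, 9, 10, 4, 12]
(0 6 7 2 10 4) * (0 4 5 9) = (0 6 7 2 10 5 9) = [6, 1, 10, 3, 4, 9, 7, 2, 8, 0, 5]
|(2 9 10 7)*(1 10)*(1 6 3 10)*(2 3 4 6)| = |(2 9)(3 10 7)(4 6)| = 6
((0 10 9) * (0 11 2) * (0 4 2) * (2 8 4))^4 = (11)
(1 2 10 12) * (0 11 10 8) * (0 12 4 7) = (0 11 10 4 7)(1 2 8 12) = [11, 2, 8, 3, 7, 5, 6, 0, 12, 9, 4, 10, 1]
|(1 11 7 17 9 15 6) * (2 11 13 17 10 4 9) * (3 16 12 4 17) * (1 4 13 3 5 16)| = |(1 3)(2 11 7 10 17)(4 9 15 6)(5 16 12 13)| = 20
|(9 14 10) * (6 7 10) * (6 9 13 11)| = 10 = |(6 7 10 13 11)(9 14)|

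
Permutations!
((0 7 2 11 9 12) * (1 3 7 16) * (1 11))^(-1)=(0 12 9 11 16)(1 2 7 3)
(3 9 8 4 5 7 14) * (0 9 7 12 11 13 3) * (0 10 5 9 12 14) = [12, 1, 2, 7, 9, 14, 6, 0, 4, 8, 5, 13, 11, 3, 10] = (0 12 11 13 3 7)(4 9 8)(5 14 10)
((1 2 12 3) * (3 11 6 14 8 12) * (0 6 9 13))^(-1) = (0 13 9 11 12 8 14 6)(1 3 2)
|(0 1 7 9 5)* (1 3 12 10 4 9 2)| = |(0 3 12 10 4 9 5)(1 7 2)| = 21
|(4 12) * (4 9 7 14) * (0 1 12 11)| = 8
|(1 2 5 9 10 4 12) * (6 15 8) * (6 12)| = 10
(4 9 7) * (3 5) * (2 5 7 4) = (2 5 3 7)(4 9) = [0, 1, 5, 7, 9, 3, 6, 2, 8, 4]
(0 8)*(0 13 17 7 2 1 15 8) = (1 15 8 13 17 7 2) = [0, 15, 1, 3, 4, 5, 6, 2, 13, 9, 10, 11, 12, 17, 14, 8, 16, 7]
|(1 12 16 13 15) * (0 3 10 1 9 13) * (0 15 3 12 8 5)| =|(0 12 16 15 9 13 3 10 1 8 5)| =11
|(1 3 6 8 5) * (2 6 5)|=|(1 3 5)(2 6 8)|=3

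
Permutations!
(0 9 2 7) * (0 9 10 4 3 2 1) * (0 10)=(1 10 4 3 2 7 9)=[0, 10, 7, 2, 3, 5, 6, 9, 8, 1, 4]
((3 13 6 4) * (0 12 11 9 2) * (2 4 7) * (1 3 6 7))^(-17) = ((0 12 11 9 4 6 1 3 13 7 2))^(-17) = (0 6 2 4 7 9 13 11 3 12 1)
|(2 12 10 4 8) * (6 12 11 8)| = 12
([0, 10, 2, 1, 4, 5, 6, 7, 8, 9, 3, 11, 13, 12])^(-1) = (1 3 10)(12 13)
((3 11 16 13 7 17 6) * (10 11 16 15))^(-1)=((3 16 13 7 17 6)(10 11 15))^(-1)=(3 6 17 7 13 16)(10 15 11)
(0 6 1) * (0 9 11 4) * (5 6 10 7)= (0 10 7 5 6 1 9 11 4)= [10, 9, 2, 3, 0, 6, 1, 5, 8, 11, 7, 4]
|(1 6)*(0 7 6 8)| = |(0 7 6 1 8)| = 5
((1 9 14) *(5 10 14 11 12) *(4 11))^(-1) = (1 14 10 5 12 11 4 9)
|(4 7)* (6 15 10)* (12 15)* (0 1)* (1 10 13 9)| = 8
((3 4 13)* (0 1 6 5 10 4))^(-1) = ((0 1 6 5 10 4 13 3))^(-1) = (0 3 13 4 10 5 6 1)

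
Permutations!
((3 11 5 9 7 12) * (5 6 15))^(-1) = (3 12 7 9 5 15 6 11)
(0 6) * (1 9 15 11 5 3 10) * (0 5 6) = [0, 9, 2, 10, 4, 3, 5, 7, 8, 15, 1, 6, 12, 13, 14, 11] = (1 9 15 11 6 5 3 10)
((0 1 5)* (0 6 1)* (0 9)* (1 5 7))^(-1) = (0 9)(1 7)(5 6)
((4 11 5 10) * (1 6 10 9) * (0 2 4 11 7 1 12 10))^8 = ((0 2 4 7 1 6)(5 9 12 10 11))^8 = (0 4 1)(2 7 6)(5 10 9 11 12)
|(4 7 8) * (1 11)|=6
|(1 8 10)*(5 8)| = 4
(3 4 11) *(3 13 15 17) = (3 4 11 13 15 17) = [0, 1, 2, 4, 11, 5, 6, 7, 8, 9, 10, 13, 12, 15, 14, 17, 16, 3]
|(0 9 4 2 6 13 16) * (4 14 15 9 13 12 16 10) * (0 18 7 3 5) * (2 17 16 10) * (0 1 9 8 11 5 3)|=77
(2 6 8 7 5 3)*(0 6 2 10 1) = (0 6 8 7 5 3 10 1) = [6, 0, 2, 10, 4, 3, 8, 5, 7, 9, 1]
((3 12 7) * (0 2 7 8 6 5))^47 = (0 5 6 8 12 3 7 2)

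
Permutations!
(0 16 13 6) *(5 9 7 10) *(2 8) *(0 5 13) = (0 16)(2 8)(5 9 7 10 13 6) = [16, 1, 8, 3, 4, 9, 5, 10, 2, 7, 13, 11, 12, 6, 14, 15, 0]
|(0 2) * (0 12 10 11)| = 5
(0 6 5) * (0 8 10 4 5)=(0 6)(4 5 8 10)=[6, 1, 2, 3, 5, 8, 0, 7, 10, 9, 4]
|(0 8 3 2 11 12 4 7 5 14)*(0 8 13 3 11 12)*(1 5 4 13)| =12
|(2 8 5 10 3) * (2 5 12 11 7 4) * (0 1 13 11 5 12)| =8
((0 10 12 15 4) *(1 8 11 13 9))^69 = ((0 10 12 15 4)(1 8 11 13 9))^69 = (0 4 15 12 10)(1 9 13 11 8)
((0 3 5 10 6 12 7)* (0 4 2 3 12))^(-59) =(0 2 6 4 10 7 5 12 3)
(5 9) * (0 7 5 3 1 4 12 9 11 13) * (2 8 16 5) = (0 7 2 8 16 5 11 13)(1 4 12 9 3) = [7, 4, 8, 1, 12, 11, 6, 2, 16, 3, 10, 13, 9, 0, 14, 15, 5]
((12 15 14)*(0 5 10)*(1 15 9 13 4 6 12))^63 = ((0 5 10)(1 15 14)(4 6 12 9 13))^63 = (15)(4 9 6 13 12)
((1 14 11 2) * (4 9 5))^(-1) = ((1 14 11 2)(4 9 5))^(-1) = (1 2 11 14)(4 5 9)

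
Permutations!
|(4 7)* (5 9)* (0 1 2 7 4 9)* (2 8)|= |(0 1 8 2 7 9 5)|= 7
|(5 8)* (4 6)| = 2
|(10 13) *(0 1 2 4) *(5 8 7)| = 12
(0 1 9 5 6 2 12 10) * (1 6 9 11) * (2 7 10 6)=[2, 11, 12, 3, 4, 9, 7, 10, 8, 5, 0, 1, 6]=(0 2 12 6 7 10)(1 11)(5 9)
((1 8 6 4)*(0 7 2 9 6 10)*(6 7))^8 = (0 4 8)(1 10 6)(2 7 9)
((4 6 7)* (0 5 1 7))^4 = (0 4 1)(5 6 7)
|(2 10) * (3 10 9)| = 4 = |(2 9 3 10)|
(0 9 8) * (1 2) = (0 9 8)(1 2) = [9, 2, 1, 3, 4, 5, 6, 7, 0, 8]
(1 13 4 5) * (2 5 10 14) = (1 13 4 10 14 2 5) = [0, 13, 5, 3, 10, 1, 6, 7, 8, 9, 14, 11, 12, 4, 2]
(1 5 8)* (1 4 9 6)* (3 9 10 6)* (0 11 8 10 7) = (0 11 8 4 7)(1 5 10 6)(3 9) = [11, 5, 2, 9, 7, 10, 1, 0, 4, 3, 6, 8]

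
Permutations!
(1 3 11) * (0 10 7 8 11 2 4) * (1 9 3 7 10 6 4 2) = (0 6 4)(1 7 8 11 9 3) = [6, 7, 2, 1, 0, 5, 4, 8, 11, 3, 10, 9]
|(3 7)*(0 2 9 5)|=|(0 2 9 5)(3 7)|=4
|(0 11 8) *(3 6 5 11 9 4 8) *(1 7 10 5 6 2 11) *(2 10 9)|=|(0 2 11 3 10 5 1 7 9 4 8)|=11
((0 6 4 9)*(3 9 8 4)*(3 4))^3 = ((0 6 4 8 3 9))^3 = (0 8)(3 6)(4 9)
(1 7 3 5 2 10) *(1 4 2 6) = (1 7 3 5 6)(2 10 4) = [0, 7, 10, 5, 2, 6, 1, 3, 8, 9, 4]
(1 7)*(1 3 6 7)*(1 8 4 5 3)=(1 8 4 5 3 6 7)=[0, 8, 2, 6, 5, 3, 7, 1, 4]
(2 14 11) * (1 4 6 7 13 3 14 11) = (1 4 6 7 13 3 14)(2 11) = [0, 4, 11, 14, 6, 5, 7, 13, 8, 9, 10, 2, 12, 3, 1]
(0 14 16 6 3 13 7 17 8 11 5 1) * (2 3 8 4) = (0 14 16 6 8 11 5 1)(2 3 13 7 17 4) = [14, 0, 3, 13, 2, 1, 8, 17, 11, 9, 10, 5, 12, 7, 16, 15, 6, 4]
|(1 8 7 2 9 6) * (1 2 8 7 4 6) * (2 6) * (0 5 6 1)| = |(0 5 6 1 7 8 4 2 9)| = 9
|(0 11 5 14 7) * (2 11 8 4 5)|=|(0 8 4 5 14 7)(2 11)|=6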